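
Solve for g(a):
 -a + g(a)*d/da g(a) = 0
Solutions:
 g(a) = -sqrt(C1 + a^2)
 g(a) = sqrt(C1 + a^2)


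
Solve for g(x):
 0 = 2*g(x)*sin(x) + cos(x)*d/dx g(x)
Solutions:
 g(x) = C1*cos(x)^2


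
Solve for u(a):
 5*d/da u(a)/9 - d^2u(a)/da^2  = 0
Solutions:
 u(a) = C1 + C2*exp(5*a/9)


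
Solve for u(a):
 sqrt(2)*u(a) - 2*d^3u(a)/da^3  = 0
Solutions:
 u(a) = C3*exp(2^(5/6)*a/2) + (C1*sin(2^(5/6)*sqrt(3)*a/4) + C2*cos(2^(5/6)*sqrt(3)*a/4))*exp(-2^(5/6)*a/4)


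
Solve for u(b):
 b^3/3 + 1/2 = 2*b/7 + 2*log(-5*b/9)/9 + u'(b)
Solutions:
 u(b) = C1 + b^4/12 - b^2/7 - 2*b*log(-b)/9 + b*(-4*log(5) + 8*log(3) + 13)/18


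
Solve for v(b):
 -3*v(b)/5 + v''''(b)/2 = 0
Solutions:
 v(b) = C1*exp(-5^(3/4)*6^(1/4)*b/5) + C2*exp(5^(3/4)*6^(1/4)*b/5) + C3*sin(5^(3/4)*6^(1/4)*b/5) + C4*cos(5^(3/4)*6^(1/4)*b/5)


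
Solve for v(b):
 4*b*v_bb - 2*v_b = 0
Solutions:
 v(b) = C1 + C2*b^(3/2)


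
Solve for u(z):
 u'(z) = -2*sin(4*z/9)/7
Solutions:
 u(z) = C1 + 9*cos(4*z/9)/14


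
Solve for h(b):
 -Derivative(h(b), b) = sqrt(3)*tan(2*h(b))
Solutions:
 h(b) = -asin(C1*exp(-2*sqrt(3)*b))/2 + pi/2
 h(b) = asin(C1*exp(-2*sqrt(3)*b))/2


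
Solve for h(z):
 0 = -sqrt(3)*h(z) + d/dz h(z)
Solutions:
 h(z) = C1*exp(sqrt(3)*z)


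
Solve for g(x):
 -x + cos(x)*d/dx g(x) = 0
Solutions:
 g(x) = C1 + Integral(x/cos(x), x)


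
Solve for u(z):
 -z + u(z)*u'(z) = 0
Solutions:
 u(z) = -sqrt(C1 + z^2)
 u(z) = sqrt(C1 + z^2)


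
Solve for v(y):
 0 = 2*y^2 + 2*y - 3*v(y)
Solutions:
 v(y) = 2*y*(y + 1)/3


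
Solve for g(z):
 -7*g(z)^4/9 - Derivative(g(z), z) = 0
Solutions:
 g(z) = 3^(1/3)*(1/(C1 + 7*z))^(1/3)
 g(z) = (-3^(1/3) - 3^(5/6)*I)*(1/(C1 + 7*z))^(1/3)/2
 g(z) = (-3^(1/3) + 3^(5/6)*I)*(1/(C1 + 7*z))^(1/3)/2


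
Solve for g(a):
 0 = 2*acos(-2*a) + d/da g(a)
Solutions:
 g(a) = C1 - 2*a*acos(-2*a) - sqrt(1 - 4*a^2)


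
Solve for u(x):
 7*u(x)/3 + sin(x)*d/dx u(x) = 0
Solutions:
 u(x) = C1*(cos(x) + 1)^(7/6)/(cos(x) - 1)^(7/6)


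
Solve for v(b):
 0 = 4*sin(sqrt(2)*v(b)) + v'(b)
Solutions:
 v(b) = sqrt(2)*(pi - acos((-exp(2*sqrt(2)*C1) - exp(8*sqrt(2)*b))/(exp(2*sqrt(2)*C1) - exp(8*sqrt(2)*b)))/2)
 v(b) = sqrt(2)*acos((-exp(2*sqrt(2)*C1) - exp(8*sqrt(2)*b))/(exp(2*sqrt(2)*C1) - exp(8*sqrt(2)*b)))/2


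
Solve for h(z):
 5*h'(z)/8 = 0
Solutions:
 h(z) = C1


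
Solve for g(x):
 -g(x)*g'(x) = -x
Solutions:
 g(x) = -sqrt(C1 + x^2)
 g(x) = sqrt(C1 + x^2)


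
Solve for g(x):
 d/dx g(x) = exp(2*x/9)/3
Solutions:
 g(x) = C1 + 3*exp(2*x/9)/2


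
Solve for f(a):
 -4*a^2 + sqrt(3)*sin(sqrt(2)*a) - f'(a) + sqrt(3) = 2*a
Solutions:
 f(a) = C1 - 4*a^3/3 - a^2 + sqrt(3)*a - sqrt(6)*cos(sqrt(2)*a)/2


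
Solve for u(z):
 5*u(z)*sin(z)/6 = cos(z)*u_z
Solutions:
 u(z) = C1/cos(z)^(5/6)


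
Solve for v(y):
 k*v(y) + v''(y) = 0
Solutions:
 v(y) = C1*exp(-y*sqrt(-k)) + C2*exp(y*sqrt(-k))


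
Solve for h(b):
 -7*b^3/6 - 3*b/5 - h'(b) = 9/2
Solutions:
 h(b) = C1 - 7*b^4/24 - 3*b^2/10 - 9*b/2


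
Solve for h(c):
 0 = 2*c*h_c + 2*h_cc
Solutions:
 h(c) = C1 + C2*erf(sqrt(2)*c/2)


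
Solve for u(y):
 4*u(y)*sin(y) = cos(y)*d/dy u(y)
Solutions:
 u(y) = C1/cos(y)^4


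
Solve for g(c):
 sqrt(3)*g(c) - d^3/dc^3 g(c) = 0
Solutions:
 g(c) = C3*exp(3^(1/6)*c) + (C1*sin(3^(2/3)*c/2) + C2*cos(3^(2/3)*c/2))*exp(-3^(1/6)*c/2)


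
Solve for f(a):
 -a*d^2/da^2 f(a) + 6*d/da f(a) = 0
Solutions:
 f(a) = C1 + C2*a^7


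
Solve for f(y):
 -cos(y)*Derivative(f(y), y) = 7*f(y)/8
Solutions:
 f(y) = C1*(sin(y) - 1)^(7/16)/(sin(y) + 1)^(7/16)


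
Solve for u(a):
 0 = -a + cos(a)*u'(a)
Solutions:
 u(a) = C1 + Integral(a/cos(a), a)


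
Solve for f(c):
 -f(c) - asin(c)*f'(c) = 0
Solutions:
 f(c) = C1*exp(-Integral(1/asin(c), c))


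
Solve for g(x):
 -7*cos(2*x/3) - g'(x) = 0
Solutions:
 g(x) = C1 - 21*sin(2*x/3)/2


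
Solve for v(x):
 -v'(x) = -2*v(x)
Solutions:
 v(x) = C1*exp(2*x)


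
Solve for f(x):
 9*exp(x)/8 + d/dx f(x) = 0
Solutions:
 f(x) = C1 - 9*exp(x)/8


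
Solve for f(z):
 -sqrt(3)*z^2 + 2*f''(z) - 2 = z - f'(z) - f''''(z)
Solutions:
 f(z) = C1 + C2*exp(6^(1/3)*z*(-4*3^(1/3)/(9 + sqrt(177))^(1/3) + 2^(1/3)*(9 + sqrt(177))^(1/3))/12)*sin(2^(1/3)*3^(1/6)*z*((9 + sqrt(177))^(-1/3) + 2^(1/3)*3^(2/3)*(9 + sqrt(177))^(1/3)/12)) + C3*exp(6^(1/3)*z*(-4*3^(1/3)/(9 + sqrt(177))^(1/3) + 2^(1/3)*(9 + sqrt(177))^(1/3))/12)*cos(2^(1/3)*3^(1/6)*z*((9 + sqrt(177))^(-1/3) + 2^(1/3)*3^(2/3)*(9 + sqrt(177))^(1/3)/12)) + C4*exp(-6^(1/3)*z*(-4*3^(1/3)/(9 + sqrt(177))^(1/3) + 2^(1/3)*(9 + sqrt(177))^(1/3))/6) + sqrt(3)*z^3/3 - 2*sqrt(3)*z^2 + z^2/2 + 8*sqrt(3)*z


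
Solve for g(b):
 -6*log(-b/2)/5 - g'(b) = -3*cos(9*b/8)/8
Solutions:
 g(b) = C1 - 6*b*log(-b)/5 + 6*b*log(2)/5 + 6*b/5 + sin(9*b/8)/3


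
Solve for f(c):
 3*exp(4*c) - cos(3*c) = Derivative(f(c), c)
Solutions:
 f(c) = C1 + 3*exp(4*c)/4 - sin(3*c)/3


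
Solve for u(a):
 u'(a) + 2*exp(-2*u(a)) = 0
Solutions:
 u(a) = log(-sqrt(C1 - 4*a))
 u(a) = log(C1 - 4*a)/2


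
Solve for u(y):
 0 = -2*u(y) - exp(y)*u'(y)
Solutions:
 u(y) = C1*exp(2*exp(-y))


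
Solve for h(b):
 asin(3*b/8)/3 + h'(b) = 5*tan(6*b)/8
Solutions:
 h(b) = C1 - b*asin(3*b/8)/3 - sqrt(64 - 9*b^2)/9 - 5*log(cos(6*b))/48


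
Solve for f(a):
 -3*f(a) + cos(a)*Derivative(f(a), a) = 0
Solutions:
 f(a) = C1*(sin(a) + 1)^(3/2)/(sin(a) - 1)^(3/2)


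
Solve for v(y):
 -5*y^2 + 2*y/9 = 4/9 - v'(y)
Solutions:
 v(y) = C1 + 5*y^3/3 - y^2/9 + 4*y/9


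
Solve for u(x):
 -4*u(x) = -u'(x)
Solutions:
 u(x) = C1*exp(4*x)


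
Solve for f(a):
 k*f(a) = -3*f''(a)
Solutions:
 f(a) = C1*exp(-sqrt(3)*a*sqrt(-k)/3) + C2*exp(sqrt(3)*a*sqrt(-k)/3)


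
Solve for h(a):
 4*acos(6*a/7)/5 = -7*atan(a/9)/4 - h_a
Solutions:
 h(a) = C1 - 4*a*acos(6*a/7)/5 - 7*a*atan(a/9)/4 + 2*sqrt(49 - 36*a^2)/15 + 63*log(a^2 + 81)/8


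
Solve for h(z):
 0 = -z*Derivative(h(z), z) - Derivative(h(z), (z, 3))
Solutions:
 h(z) = C1 + Integral(C2*airyai(-z) + C3*airybi(-z), z)


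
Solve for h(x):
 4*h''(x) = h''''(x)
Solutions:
 h(x) = C1 + C2*x + C3*exp(-2*x) + C4*exp(2*x)


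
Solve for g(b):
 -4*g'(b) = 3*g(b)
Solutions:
 g(b) = C1*exp(-3*b/4)


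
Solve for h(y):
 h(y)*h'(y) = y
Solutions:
 h(y) = -sqrt(C1 + y^2)
 h(y) = sqrt(C1 + y^2)


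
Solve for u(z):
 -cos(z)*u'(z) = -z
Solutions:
 u(z) = C1 + Integral(z/cos(z), z)


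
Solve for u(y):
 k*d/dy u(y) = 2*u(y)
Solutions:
 u(y) = C1*exp(2*y/k)


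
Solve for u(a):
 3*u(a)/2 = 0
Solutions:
 u(a) = 0


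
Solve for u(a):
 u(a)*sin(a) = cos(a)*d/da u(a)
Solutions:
 u(a) = C1/cos(a)


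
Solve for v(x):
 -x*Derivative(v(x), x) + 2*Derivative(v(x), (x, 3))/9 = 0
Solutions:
 v(x) = C1 + Integral(C2*airyai(6^(2/3)*x/2) + C3*airybi(6^(2/3)*x/2), x)


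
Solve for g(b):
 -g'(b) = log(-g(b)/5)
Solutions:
 Integral(1/(log(-_y) - log(5)), (_y, g(b))) = C1 - b


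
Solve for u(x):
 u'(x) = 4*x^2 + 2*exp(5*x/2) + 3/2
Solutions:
 u(x) = C1 + 4*x^3/3 + 3*x/2 + 4*exp(5*x/2)/5


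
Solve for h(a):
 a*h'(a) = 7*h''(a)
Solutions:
 h(a) = C1 + C2*erfi(sqrt(14)*a/14)


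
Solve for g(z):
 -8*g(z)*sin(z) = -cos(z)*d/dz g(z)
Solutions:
 g(z) = C1/cos(z)^8


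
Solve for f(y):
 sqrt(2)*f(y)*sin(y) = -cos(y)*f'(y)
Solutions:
 f(y) = C1*cos(y)^(sqrt(2))


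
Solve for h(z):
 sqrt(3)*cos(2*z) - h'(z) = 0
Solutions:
 h(z) = C1 + sqrt(3)*sin(2*z)/2


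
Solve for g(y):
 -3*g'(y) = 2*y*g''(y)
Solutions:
 g(y) = C1 + C2/sqrt(y)


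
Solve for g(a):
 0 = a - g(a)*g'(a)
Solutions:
 g(a) = -sqrt(C1 + a^2)
 g(a) = sqrt(C1 + a^2)


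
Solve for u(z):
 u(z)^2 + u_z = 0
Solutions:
 u(z) = 1/(C1 + z)


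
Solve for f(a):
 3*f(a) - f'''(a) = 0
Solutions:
 f(a) = C3*exp(3^(1/3)*a) + (C1*sin(3^(5/6)*a/2) + C2*cos(3^(5/6)*a/2))*exp(-3^(1/3)*a/2)


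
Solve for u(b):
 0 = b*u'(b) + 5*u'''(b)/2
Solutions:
 u(b) = C1 + Integral(C2*airyai(-2^(1/3)*5^(2/3)*b/5) + C3*airybi(-2^(1/3)*5^(2/3)*b/5), b)


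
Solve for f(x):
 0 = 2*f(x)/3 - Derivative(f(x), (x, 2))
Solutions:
 f(x) = C1*exp(-sqrt(6)*x/3) + C2*exp(sqrt(6)*x/3)


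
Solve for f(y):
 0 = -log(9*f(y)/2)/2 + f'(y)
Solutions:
 2*Integral(1/(-log(_y) - 2*log(3) + log(2)), (_y, f(y))) = C1 - y


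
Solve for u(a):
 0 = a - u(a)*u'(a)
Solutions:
 u(a) = -sqrt(C1 + a^2)
 u(a) = sqrt(C1 + a^2)


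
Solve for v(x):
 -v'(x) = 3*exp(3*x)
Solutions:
 v(x) = C1 - exp(3*x)


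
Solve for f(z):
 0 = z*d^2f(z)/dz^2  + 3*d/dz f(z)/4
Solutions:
 f(z) = C1 + C2*z^(1/4)


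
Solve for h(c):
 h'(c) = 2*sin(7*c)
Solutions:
 h(c) = C1 - 2*cos(7*c)/7


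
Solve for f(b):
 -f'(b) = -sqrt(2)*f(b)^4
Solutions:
 f(b) = (-1/(C1 + 3*sqrt(2)*b))^(1/3)
 f(b) = (-1/(C1 + sqrt(2)*b))^(1/3)*(-3^(2/3) - 3*3^(1/6)*I)/6
 f(b) = (-1/(C1 + sqrt(2)*b))^(1/3)*(-3^(2/3) + 3*3^(1/6)*I)/6


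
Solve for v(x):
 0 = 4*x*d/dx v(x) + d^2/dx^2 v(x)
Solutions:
 v(x) = C1 + C2*erf(sqrt(2)*x)


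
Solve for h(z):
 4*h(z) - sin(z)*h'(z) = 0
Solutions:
 h(z) = C1*(cos(z)^2 - 2*cos(z) + 1)/(cos(z)^2 + 2*cos(z) + 1)


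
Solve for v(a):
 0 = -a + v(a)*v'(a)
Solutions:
 v(a) = -sqrt(C1 + a^2)
 v(a) = sqrt(C1 + a^2)


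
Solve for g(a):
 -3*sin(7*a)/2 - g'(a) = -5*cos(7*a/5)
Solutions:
 g(a) = C1 + 25*sin(7*a/5)/7 + 3*cos(7*a)/14


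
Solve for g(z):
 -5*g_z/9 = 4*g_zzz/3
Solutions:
 g(z) = C1 + C2*sin(sqrt(15)*z/6) + C3*cos(sqrt(15)*z/6)


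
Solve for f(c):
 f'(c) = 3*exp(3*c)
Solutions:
 f(c) = C1 + exp(3*c)


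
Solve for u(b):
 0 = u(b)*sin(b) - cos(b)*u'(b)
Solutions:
 u(b) = C1/cos(b)


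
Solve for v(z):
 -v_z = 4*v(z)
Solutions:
 v(z) = C1*exp(-4*z)


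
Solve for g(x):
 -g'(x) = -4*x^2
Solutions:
 g(x) = C1 + 4*x^3/3


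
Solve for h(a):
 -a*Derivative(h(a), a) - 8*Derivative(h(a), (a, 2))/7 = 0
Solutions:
 h(a) = C1 + C2*erf(sqrt(7)*a/4)


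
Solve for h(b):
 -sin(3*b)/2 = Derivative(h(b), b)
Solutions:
 h(b) = C1 + cos(3*b)/6


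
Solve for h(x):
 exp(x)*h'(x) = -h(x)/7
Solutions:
 h(x) = C1*exp(exp(-x)/7)


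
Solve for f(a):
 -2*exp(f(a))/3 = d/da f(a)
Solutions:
 f(a) = log(1/(C1 + 2*a)) + log(3)


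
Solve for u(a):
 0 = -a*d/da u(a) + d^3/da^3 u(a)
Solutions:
 u(a) = C1 + Integral(C2*airyai(a) + C3*airybi(a), a)


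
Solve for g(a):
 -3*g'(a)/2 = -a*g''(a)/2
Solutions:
 g(a) = C1 + C2*a^4


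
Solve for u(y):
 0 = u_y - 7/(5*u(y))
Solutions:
 u(y) = -sqrt(C1 + 70*y)/5
 u(y) = sqrt(C1 + 70*y)/5


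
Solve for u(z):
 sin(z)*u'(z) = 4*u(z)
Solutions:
 u(z) = C1*(cos(z)^2 - 2*cos(z) + 1)/(cos(z)^2 + 2*cos(z) + 1)


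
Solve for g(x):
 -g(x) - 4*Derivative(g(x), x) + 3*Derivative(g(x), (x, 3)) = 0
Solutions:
 g(x) = C1*exp(-x) + C2*exp(x*(3 - sqrt(21))/6) + C3*exp(x*(3 + sqrt(21))/6)


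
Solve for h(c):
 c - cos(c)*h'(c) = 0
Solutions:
 h(c) = C1 + Integral(c/cos(c), c)


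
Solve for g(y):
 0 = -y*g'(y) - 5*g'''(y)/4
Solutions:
 g(y) = C1 + Integral(C2*airyai(-10^(2/3)*y/5) + C3*airybi(-10^(2/3)*y/5), y)


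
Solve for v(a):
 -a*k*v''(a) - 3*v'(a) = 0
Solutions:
 v(a) = C1 + a^(((re(k) - 3)*re(k) + im(k)^2)/(re(k)^2 + im(k)^2))*(C2*sin(3*log(a)*Abs(im(k))/(re(k)^2 + im(k)^2)) + C3*cos(3*log(a)*im(k)/(re(k)^2 + im(k)^2)))


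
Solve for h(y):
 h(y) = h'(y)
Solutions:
 h(y) = C1*exp(y)


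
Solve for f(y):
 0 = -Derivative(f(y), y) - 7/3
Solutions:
 f(y) = C1 - 7*y/3


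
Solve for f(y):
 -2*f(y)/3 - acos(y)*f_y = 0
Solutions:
 f(y) = C1*exp(-2*Integral(1/acos(y), y)/3)


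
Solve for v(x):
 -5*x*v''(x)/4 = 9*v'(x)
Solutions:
 v(x) = C1 + C2/x^(31/5)


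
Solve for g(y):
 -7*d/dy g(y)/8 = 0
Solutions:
 g(y) = C1


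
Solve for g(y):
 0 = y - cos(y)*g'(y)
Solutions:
 g(y) = C1 + Integral(y/cos(y), y)


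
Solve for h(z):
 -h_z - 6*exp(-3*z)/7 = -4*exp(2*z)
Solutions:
 h(z) = C1 + 2*exp(2*z) + 2*exp(-3*z)/7


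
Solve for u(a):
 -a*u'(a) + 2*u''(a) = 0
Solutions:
 u(a) = C1 + C2*erfi(a/2)


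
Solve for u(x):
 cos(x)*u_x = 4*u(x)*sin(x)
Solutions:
 u(x) = C1/cos(x)^4


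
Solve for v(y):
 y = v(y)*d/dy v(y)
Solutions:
 v(y) = -sqrt(C1 + y^2)
 v(y) = sqrt(C1 + y^2)


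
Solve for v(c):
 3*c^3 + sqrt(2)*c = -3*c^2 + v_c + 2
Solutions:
 v(c) = C1 + 3*c^4/4 + c^3 + sqrt(2)*c^2/2 - 2*c


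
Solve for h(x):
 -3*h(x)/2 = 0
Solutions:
 h(x) = 0


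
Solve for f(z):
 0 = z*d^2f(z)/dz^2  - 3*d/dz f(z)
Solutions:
 f(z) = C1 + C2*z^4


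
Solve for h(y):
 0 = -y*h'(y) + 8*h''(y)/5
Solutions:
 h(y) = C1 + C2*erfi(sqrt(5)*y/4)


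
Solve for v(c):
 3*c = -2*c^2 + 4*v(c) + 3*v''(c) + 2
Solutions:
 v(c) = C1*sin(2*sqrt(3)*c/3) + C2*cos(2*sqrt(3)*c/3) + c^2/2 + 3*c/4 - 5/4


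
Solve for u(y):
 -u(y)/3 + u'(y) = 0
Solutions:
 u(y) = C1*exp(y/3)


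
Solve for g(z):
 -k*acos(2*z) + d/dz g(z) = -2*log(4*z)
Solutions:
 g(z) = C1 + k*(z*acos(2*z) - sqrt(1 - 4*z^2)/2) - 2*z*log(z) - 4*z*log(2) + 2*z


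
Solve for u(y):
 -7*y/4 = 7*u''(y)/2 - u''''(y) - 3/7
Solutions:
 u(y) = C1 + C2*y + C3*exp(-sqrt(14)*y/2) + C4*exp(sqrt(14)*y/2) - y^3/12 + 3*y^2/49


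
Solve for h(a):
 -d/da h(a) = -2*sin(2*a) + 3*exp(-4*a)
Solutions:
 h(a) = C1 - cos(2*a) + 3*exp(-4*a)/4


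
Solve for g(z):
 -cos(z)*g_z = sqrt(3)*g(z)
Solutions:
 g(z) = C1*(sin(z) - 1)^(sqrt(3)/2)/(sin(z) + 1)^(sqrt(3)/2)


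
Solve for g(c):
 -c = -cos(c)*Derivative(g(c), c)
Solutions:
 g(c) = C1 + Integral(c/cos(c), c)


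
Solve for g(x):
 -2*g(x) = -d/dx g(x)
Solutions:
 g(x) = C1*exp(2*x)


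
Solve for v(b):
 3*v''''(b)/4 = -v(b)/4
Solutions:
 v(b) = (C1*sin(sqrt(2)*3^(3/4)*b/6) + C2*cos(sqrt(2)*3^(3/4)*b/6))*exp(-sqrt(2)*3^(3/4)*b/6) + (C3*sin(sqrt(2)*3^(3/4)*b/6) + C4*cos(sqrt(2)*3^(3/4)*b/6))*exp(sqrt(2)*3^(3/4)*b/6)


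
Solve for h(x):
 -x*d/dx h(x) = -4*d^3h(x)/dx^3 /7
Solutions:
 h(x) = C1 + Integral(C2*airyai(14^(1/3)*x/2) + C3*airybi(14^(1/3)*x/2), x)


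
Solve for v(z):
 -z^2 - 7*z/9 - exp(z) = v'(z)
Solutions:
 v(z) = C1 - z^3/3 - 7*z^2/18 - exp(z)


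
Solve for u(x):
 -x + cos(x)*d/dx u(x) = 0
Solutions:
 u(x) = C1 + Integral(x/cos(x), x)


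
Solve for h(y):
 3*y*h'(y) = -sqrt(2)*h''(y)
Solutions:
 h(y) = C1 + C2*erf(2^(1/4)*sqrt(3)*y/2)


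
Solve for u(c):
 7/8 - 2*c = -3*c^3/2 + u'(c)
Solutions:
 u(c) = C1 + 3*c^4/8 - c^2 + 7*c/8


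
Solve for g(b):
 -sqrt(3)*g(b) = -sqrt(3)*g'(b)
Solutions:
 g(b) = C1*exp(b)


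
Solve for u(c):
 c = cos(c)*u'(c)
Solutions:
 u(c) = C1 + Integral(c/cos(c), c)


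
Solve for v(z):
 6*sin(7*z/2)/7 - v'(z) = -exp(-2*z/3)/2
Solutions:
 v(z) = C1 - 12*cos(7*z/2)/49 - 3*exp(-2*z/3)/4


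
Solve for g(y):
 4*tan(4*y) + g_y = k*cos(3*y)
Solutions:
 g(y) = C1 + k*sin(3*y)/3 + log(cos(4*y))


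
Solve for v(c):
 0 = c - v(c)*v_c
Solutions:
 v(c) = -sqrt(C1 + c^2)
 v(c) = sqrt(C1 + c^2)


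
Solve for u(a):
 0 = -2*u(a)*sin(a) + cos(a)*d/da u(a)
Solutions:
 u(a) = C1/cos(a)^2


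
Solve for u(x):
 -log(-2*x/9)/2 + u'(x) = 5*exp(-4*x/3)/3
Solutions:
 u(x) = C1 + x*log(-x)/2 + x*(-log(3) - 1/2 + log(2)/2) - 5*exp(-4*x/3)/4


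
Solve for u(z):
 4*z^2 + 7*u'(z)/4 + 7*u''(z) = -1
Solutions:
 u(z) = C1 + C2*exp(-z/4) - 16*z^3/21 + 64*z^2/7 - 516*z/7


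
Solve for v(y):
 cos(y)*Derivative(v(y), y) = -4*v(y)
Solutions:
 v(y) = C1*(sin(y)^2 - 2*sin(y) + 1)/(sin(y)^2 + 2*sin(y) + 1)


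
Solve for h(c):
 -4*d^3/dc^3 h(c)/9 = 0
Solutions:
 h(c) = C1 + C2*c + C3*c^2


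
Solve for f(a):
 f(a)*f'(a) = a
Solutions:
 f(a) = -sqrt(C1 + a^2)
 f(a) = sqrt(C1 + a^2)


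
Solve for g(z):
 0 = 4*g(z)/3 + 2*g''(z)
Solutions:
 g(z) = C1*sin(sqrt(6)*z/3) + C2*cos(sqrt(6)*z/3)


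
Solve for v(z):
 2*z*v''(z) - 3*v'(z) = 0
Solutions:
 v(z) = C1 + C2*z^(5/2)


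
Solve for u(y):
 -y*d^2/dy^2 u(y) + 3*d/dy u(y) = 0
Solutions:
 u(y) = C1 + C2*y^4


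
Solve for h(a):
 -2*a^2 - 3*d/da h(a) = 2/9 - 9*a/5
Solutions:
 h(a) = C1 - 2*a^3/9 + 3*a^2/10 - 2*a/27


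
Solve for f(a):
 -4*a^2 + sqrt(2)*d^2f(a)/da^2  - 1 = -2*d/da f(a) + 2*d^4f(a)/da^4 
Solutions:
 f(a) = C1 + C2*exp(-a*(2^(5/6)*3^(2/3)/(sqrt(3)*sqrt(27 - sqrt(2)) + 9)^(1/3) + 12^(1/3)*(sqrt(3)*sqrt(27 - sqrt(2)) + 9)^(1/3))/12)*sin(3^(1/6)*a*(-3*2^(5/6)/(sqrt(3)*sqrt(27 - sqrt(2)) + 9)^(1/3) + 6^(2/3)*(sqrt(3)*sqrt(27 - sqrt(2)) + 9)^(1/3))/12) + C3*exp(-a*(2^(5/6)*3^(2/3)/(sqrt(3)*sqrt(27 - sqrt(2)) + 9)^(1/3) + 12^(1/3)*(sqrt(3)*sqrt(27 - sqrt(2)) + 9)^(1/3))/12)*cos(3^(1/6)*a*(-3*2^(5/6)/(sqrt(3)*sqrt(27 - sqrt(2)) + 9)^(1/3) + 6^(2/3)*(sqrt(3)*sqrt(27 - sqrt(2)) + 9)^(1/3))/12) + C4*exp(a*(2^(5/6)*3^(2/3)/(sqrt(3)*sqrt(27 - sqrt(2)) + 9)^(1/3) + 12^(1/3)*(sqrt(3)*sqrt(27 - sqrt(2)) + 9)^(1/3))/6) + 2*a^3/3 - sqrt(2)*a^2 + 5*a/2


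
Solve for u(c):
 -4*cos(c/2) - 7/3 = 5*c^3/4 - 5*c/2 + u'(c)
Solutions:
 u(c) = C1 - 5*c^4/16 + 5*c^2/4 - 7*c/3 - 8*sin(c/2)


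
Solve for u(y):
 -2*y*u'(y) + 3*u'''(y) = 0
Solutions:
 u(y) = C1 + Integral(C2*airyai(2^(1/3)*3^(2/3)*y/3) + C3*airybi(2^(1/3)*3^(2/3)*y/3), y)


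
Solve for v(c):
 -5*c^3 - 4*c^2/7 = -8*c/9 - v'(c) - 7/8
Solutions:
 v(c) = C1 + 5*c^4/4 + 4*c^3/21 - 4*c^2/9 - 7*c/8


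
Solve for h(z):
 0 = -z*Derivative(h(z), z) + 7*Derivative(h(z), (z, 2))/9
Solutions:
 h(z) = C1 + C2*erfi(3*sqrt(14)*z/14)


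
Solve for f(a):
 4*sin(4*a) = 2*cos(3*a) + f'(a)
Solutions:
 f(a) = C1 - 2*sin(3*a)/3 - cos(4*a)


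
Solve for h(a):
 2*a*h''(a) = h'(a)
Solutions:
 h(a) = C1 + C2*a^(3/2)


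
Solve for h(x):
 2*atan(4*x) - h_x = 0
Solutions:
 h(x) = C1 + 2*x*atan(4*x) - log(16*x^2 + 1)/4


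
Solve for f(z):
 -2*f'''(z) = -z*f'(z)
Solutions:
 f(z) = C1 + Integral(C2*airyai(2^(2/3)*z/2) + C3*airybi(2^(2/3)*z/2), z)


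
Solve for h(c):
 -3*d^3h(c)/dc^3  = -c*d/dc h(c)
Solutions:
 h(c) = C1 + Integral(C2*airyai(3^(2/3)*c/3) + C3*airybi(3^(2/3)*c/3), c)


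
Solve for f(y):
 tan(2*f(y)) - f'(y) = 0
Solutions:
 f(y) = -asin(C1*exp(2*y))/2 + pi/2
 f(y) = asin(C1*exp(2*y))/2


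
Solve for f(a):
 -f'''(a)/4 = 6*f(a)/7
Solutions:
 f(a) = C3*exp(-2*3^(1/3)*7^(2/3)*a/7) + (C1*sin(3^(5/6)*7^(2/3)*a/7) + C2*cos(3^(5/6)*7^(2/3)*a/7))*exp(3^(1/3)*7^(2/3)*a/7)


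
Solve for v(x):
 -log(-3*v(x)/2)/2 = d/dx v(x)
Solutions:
 2*Integral(1/(log(-_y) - log(2) + log(3)), (_y, v(x))) = C1 - x


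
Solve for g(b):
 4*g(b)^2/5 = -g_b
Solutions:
 g(b) = 5/(C1 + 4*b)


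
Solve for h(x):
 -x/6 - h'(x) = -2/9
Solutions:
 h(x) = C1 - x^2/12 + 2*x/9


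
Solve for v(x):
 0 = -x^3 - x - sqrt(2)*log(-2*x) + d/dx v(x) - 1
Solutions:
 v(x) = C1 + x^4/4 + x^2/2 + sqrt(2)*x*log(-x) + x*(-sqrt(2) + sqrt(2)*log(2) + 1)


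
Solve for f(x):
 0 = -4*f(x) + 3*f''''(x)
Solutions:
 f(x) = C1*exp(-sqrt(2)*3^(3/4)*x/3) + C2*exp(sqrt(2)*3^(3/4)*x/3) + C3*sin(sqrt(2)*3^(3/4)*x/3) + C4*cos(sqrt(2)*3^(3/4)*x/3)


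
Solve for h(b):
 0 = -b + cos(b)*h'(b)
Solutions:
 h(b) = C1 + Integral(b/cos(b), b)


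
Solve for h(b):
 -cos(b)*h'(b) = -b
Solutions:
 h(b) = C1 + Integral(b/cos(b), b)


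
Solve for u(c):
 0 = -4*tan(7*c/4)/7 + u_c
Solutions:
 u(c) = C1 - 16*log(cos(7*c/4))/49


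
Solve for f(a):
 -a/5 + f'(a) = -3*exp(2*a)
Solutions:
 f(a) = C1 + a^2/10 - 3*exp(2*a)/2


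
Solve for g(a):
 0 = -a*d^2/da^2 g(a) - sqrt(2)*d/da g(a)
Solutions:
 g(a) = C1 + C2*a^(1 - sqrt(2))


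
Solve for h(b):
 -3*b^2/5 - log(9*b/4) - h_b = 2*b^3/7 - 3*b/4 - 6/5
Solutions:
 h(b) = C1 - b^4/14 - b^3/5 + 3*b^2/8 - b*log(b) + b*log(4/9) + 11*b/5


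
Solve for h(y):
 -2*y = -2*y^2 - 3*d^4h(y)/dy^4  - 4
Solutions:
 h(y) = C1 + C2*y + C3*y^2 + C4*y^3 - y^6/540 + y^5/180 - y^4/18


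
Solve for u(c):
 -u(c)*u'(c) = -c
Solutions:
 u(c) = -sqrt(C1 + c^2)
 u(c) = sqrt(C1 + c^2)


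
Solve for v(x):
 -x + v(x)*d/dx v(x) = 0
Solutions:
 v(x) = -sqrt(C1 + x^2)
 v(x) = sqrt(C1 + x^2)


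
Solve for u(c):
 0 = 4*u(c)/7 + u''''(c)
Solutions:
 u(c) = (C1*sin(7^(3/4)*c/7) + C2*cos(7^(3/4)*c/7))*exp(-7^(3/4)*c/7) + (C3*sin(7^(3/4)*c/7) + C4*cos(7^(3/4)*c/7))*exp(7^(3/4)*c/7)


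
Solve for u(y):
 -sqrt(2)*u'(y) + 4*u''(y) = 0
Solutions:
 u(y) = C1 + C2*exp(sqrt(2)*y/4)


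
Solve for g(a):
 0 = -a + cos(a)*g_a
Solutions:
 g(a) = C1 + Integral(a/cos(a), a)


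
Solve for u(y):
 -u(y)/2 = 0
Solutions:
 u(y) = 0


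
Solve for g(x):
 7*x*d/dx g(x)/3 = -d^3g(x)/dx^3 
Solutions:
 g(x) = C1 + Integral(C2*airyai(-3^(2/3)*7^(1/3)*x/3) + C3*airybi(-3^(2/3)*7^(1/3)*x/3), x)


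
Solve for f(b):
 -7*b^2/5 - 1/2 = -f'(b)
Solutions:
 f(b) = C1 + 7*b^3/15 + b/2


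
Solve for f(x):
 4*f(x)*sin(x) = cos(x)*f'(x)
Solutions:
 f(x) = C1/cos(x)^4


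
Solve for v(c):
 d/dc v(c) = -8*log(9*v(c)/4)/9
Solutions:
 -9*Integral(1/(-log(_y) - 2*log(3) + 2*log(2)), (_y, v(c)))/8 = C1 - c


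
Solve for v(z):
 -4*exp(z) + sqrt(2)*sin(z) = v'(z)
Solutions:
 v(z) = C1 - 4*exp(z) - sqrt(2)*cos(z)


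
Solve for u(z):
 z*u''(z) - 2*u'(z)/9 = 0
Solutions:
 u(z) = C1 + C2*z^(11/9)


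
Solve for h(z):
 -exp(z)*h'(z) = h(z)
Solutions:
 h(z) = C1*exp(exp(-z))


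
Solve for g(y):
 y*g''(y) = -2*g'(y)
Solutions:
 g(y) = C1 + C2/y


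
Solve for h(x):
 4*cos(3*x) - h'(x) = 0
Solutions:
 h(x) = C1 + 4*sin(3*x)/3


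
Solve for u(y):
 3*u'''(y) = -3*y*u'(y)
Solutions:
 u(y) = C1 + Integral(C2*airyai(-y) + C3*airybi(-y), y)


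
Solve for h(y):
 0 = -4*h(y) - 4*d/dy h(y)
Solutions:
 h(y) = C1*exp(-y)


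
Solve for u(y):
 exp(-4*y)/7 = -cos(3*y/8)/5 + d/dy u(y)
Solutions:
 u(y) = C1 + 8*sin(3*y/8)/15 - exp(-4*y)/28


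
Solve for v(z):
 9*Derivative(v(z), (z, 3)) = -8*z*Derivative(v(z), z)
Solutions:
 v(z) = C1 + Integral(C2*airyai(-2*3^(1/3)*z/3) + C3*airybi(-2*3^(1/3)*z/3), z)


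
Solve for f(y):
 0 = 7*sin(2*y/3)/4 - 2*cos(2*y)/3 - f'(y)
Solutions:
 f(y) = C1 - sin(2*y)/3 - 21*cos(2*y/3)/8


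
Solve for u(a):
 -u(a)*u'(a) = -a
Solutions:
 u(a) = -sqrt(C1 + a^2)
 u(a) = sqrt(C1 + a^2)


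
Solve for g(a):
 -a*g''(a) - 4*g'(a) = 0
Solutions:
 g(a) = C1 + C2/a^3


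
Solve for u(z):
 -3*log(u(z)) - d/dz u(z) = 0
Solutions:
 li(u(z)) = C1 - 3*z


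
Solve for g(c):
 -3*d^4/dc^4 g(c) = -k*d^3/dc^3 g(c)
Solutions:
 g(c) = C1 + C2*c + C3*c^2 + C4*exp(c*k/3)


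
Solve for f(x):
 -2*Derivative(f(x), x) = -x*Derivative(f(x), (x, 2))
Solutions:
 f(x) = C1 + C2*x^3


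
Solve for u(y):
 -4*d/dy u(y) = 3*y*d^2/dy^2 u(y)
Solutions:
 u(y) = C1 + C2/y^(1/3)


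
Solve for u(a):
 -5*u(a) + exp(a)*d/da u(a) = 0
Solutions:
 u(a) = C1*exp(-5*exp(-a))


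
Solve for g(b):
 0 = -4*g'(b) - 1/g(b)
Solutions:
 g(b) = -sqrt(C1 - 2*b)/2
 g(b) = sqrt(C1 - 2*b)/2


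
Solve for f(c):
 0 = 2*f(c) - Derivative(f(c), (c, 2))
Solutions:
 f(c) = C1*exp(-sqrt(2)*c) + C2*exp(sqrt(2)*c)


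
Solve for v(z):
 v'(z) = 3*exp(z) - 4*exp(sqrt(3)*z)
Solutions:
 v(z) = C1 + 3*exp(z) - 4*sqrt(3)*exp(sqrt(3)*z)/3


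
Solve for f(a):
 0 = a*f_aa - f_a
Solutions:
 f(a) = C1 + C2*a^2


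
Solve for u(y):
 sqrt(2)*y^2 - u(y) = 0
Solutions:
 u(y) = sqrt(2)*y^2


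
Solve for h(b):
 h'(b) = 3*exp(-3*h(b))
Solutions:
 h(b) = log(C1 + 9*b)/3
 h(b) = log((-3^(1/3) - 3^(5/6)*I)*(C1 + 3*b)^(1/3)/2)
 h(b) = log((-3^(1/3) + 3^(5/6)*I)*(C1 + 3*b)^(1/3)/2)


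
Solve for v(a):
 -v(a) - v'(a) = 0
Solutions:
 v(a) = C1*exp(-a)


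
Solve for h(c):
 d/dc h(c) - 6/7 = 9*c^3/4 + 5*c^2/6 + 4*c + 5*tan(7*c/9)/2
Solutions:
 h(c) = C1 + 9*c^4/16 + 5*c^3/18 + 2*c^2 + 6*c/7 - 45*log(cos(7*c/9))/14


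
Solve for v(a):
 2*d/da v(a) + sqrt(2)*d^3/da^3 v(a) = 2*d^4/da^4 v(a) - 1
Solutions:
 v(a) = C1 + C2*exp(a*(-2^(1/3)*(sqrt(2) + 54 + sqrt(2)*sqrt(-1 + (sqrt(2) + 54)^2/2))^(1/3) - 2^(2/3)/(sqrt(2) + 54 + sqrt(2)*sqrt(-1 + (sqrt(2) + 54)^2/2))^(1/3) + 2*sqrt(2))/12)*sin(2^(1/3)*sqrt(3)*a*(-(sqrt(2) + 54 + sqrt(2)*sqrt(-1 + 1458*(-1 - sqrt(2)/54)^2))^(1/3) + 2^(1/3)/(sqrt(2) + 54 + sqrt(2)*sqrt(-1 + 1458*(-1 - sqrt(2)/54)^2))^(1/3))/12) + C3*exp(a*(-2^(1/3)*(sqrt(2) + 54 + sqrt(2)*sqrt(-1 + (sqrt(2) + 54)^2/2))^(1/3) - 2^(2/3)/(sqrt(2) + 54 + sqrt(2)*sqrt(-1 + (sqrt(2) + 54)^2/2))^(1/3) + 2*sqrt(2))/12)*cos(2^(1/3)*sqrt(3)*a*(-(sqrt(2) + 54 + sqrt(2)*sqrt(-1 + 1458*(-1 - sqrt(2)/54)^2))^(1/3) + 2^(1/3)/(sqrt(2) + 54 + sqrt(2)*sqrt(-1 + 1458*(-1 - sqrt(2)/54)^2))^(1/3))/12) + C4*exp(a*(2^(2/3)/(sqrt(2) + 54 + sqrt(2)*sqrt(-1 + (sqrt(2) + 54)^2/2))^(1/3) + sqrt(2) + 2^(1/3)*(sqrt(2) + 54 + sqrt(2)*sqrt(-1 + (sqrt(2) + 54)^2/2))^(1/3))/6) - a/2


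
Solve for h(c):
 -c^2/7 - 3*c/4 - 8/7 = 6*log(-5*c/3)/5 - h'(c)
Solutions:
 h(c) = C1 + c^3/21 + 3*c^2/8 + 6*c*log(-c)/5 + 2*c*(-21*log(3) - 1 + 21*log(5))/35


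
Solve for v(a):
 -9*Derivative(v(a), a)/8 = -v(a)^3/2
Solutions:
 v(a) = -3*sqrt(2)*sqrt(-1/(C1 + 4*a))/2
 v(a) = 3*sqrt(2)*sqrt(-1/(C1 + 4*a))/2


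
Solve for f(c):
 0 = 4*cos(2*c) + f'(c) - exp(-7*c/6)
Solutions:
 f(c) = C1 - 2*sin(2*c) - 6*exp(-7*c/6)/7


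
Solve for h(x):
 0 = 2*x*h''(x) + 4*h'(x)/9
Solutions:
 h(x) = C1 + C2*x^(7/9)


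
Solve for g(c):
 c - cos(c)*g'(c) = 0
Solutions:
 g(c) = C1 + Integral(c/cos(c), c)


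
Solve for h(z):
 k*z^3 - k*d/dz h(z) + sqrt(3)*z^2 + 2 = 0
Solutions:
 h(z) = C1 + z^4/4 + sqrt(3)*z^3/(3*k) + 2*z/k


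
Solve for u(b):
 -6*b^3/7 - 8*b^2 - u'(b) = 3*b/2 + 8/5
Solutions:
 u(b) = C1 - 3*b^4/14 - 8*b^3/3 - 3*b^2/4 - 8*b/5


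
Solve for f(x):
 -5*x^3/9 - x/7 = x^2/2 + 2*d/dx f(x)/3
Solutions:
 f(x) = C1 - 5*x^4/24 - x^3/4 - 3*x^2/28


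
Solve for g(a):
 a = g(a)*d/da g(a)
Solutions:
 g(a) = -sqrt(C1 + a^2)
 g(a) = sqrt(C1 + a^2)


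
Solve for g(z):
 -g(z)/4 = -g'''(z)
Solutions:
 g(z) = C3*exp(2^(1/3)*z/2) + (C1*sin(2^(1/3)*sqrt(3)*z/4) + C2*cos(2^(1/3)*sqrt(3)*z/4))*exp(-2^(1/3)*z/4)


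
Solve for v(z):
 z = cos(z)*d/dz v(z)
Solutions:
 v(z) = C1 + Integral(z/cos(z), z)


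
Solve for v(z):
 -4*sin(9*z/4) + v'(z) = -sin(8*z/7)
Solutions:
 v(z) = C1 + 7*cos(8*z/7)/8 - 16*cos(9*z/4)/9


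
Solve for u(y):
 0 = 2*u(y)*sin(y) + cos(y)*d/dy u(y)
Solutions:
 u(y) = C1*cos(y)^2


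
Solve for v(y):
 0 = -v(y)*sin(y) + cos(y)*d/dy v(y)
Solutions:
 v(y) = C1/cos(y)


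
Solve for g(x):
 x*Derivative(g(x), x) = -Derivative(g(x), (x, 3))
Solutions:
 g(x) = C1 + Integral(C2*airyai(-x) + C3*airybi(-x), x)


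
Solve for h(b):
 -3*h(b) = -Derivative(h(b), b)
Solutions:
 h(b) = C1*exp(3*b)


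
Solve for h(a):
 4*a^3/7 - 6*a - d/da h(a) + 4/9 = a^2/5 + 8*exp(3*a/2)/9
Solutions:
 h(a) = C1 + a^4/7 - a^3/15 - 3*a^2 + 4*a/9 - 16*exp(3*a/2)/27


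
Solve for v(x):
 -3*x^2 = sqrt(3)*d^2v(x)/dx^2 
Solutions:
 v(x) = C1 + C2*x - sqrt(3)*x^4/12


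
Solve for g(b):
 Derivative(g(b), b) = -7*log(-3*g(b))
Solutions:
 Integral(1/(log(-_y) + log(3)), (_y, g(b)))/7 = C1 - b


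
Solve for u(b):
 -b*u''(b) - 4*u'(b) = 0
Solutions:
 u(b) = C1 + C2/b^3


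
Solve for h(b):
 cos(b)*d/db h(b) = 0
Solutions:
 h(b) = C1


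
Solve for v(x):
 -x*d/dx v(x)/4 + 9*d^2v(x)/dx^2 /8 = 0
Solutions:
 v(x) = C1 + C2*erfi(x/3)


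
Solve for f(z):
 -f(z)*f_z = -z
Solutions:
 f(z) = -sqrt(C1 + z^2)
 f(z) = sqrt(C1 + z^2)


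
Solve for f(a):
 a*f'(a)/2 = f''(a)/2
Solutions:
 f(a) = C1 + C2*erfi(sqrt(2)*a/2)


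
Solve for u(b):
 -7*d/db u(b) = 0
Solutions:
 u(b) = C1


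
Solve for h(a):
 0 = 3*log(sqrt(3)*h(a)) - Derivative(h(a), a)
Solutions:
 -2*Integral(1/(2*log(_y) + log(3)), (_y, h(a)))/3 = C1 - a


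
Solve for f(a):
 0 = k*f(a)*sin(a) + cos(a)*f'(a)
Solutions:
 f(a) = C1*exp(k*log(cos(a)))


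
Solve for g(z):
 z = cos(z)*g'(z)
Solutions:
 g(z) = C1 + Integral(z/cos(z), z)


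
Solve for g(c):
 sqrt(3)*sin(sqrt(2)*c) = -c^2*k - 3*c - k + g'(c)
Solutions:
 g(c) = C1 + c^3*k/3 + 3*c^2/2 + c*k - sqrt(6)*cos(sqrt(2)*c)/2


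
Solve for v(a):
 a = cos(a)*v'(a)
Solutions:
 v(a) = C1 + Integral(a/cos(a), a)


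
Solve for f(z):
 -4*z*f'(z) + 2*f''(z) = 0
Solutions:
 f(z) = C1 + C2*erfi(z)


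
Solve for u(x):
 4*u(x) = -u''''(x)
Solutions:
 u(x) = (C1*sin(x) + C2*cos(x))*exp(-x) + (C3*sin(x) + C4*cos(x))*exp(x)


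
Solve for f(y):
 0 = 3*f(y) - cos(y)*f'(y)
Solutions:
 f(y) = C1*(sin(y) + 1)^(3/2)/(sin(y) - 1)^(3/2)


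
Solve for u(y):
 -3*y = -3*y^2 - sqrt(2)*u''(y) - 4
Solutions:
 u(y) = C1 + C2*y - sqrt(2)*y^4/8 + sqrt(2)*y^3/4 - sqrt(2)*y^2


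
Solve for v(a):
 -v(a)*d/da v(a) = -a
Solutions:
 v(a) = -sqrt(C1 + a^2)
 v(a) = sqrt(C1 + a^2)


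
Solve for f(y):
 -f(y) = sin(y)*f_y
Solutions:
 f(y) = C1*sqrt(cos(y) + 1)/sqrt(cos(y) - 1)


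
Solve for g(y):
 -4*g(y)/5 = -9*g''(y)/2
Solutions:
 g(y) = C1*exp(-2*sqrt(10)*y/15) + C2*exp(2*sqrt(10)*y/15)


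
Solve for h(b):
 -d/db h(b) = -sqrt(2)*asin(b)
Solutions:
 h(b) = C1 + sqrt(2)*(b*asin(b) + sqrt(1 - b^2))


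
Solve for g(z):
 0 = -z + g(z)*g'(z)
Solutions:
 g(z) = -sqrt(C1 + z^2)
 g(z) = sqrt(C1 + z^2)


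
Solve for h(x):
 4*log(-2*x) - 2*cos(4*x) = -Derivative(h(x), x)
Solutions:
 h(x) = C1 - 4*x*log(-x) - 4*x*log(2) + 4*x + sin(4*x)/2


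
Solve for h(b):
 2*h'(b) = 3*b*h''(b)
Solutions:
 h(b) = C1 + C2*b^(5/3)


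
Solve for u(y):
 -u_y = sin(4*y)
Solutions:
 u(y) = C1 + cos(4*y)/4


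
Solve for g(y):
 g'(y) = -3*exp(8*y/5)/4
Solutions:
 g(y) = C1 - 15*exp(8*y/5)/32


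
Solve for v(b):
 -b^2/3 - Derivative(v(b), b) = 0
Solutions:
 v(b) = C1 - b^3/9


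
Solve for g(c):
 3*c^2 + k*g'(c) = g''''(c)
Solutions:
 g(c) = C1 + C2*exp(c*k^(1/3)) + C3*exp(c*k^(1/3)*(-1 + sqrt(3)*I)/2) + C4*exp(-c*k^(1/3)*(1 + sqrt(3)*I)/2) - c^3/k


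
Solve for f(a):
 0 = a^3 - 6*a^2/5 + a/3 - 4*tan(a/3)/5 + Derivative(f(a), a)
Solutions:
 f(a) = C1 - a^4/4 + 2*a^3/5 - a^2/6 - 12*log(cos(a/3))/5


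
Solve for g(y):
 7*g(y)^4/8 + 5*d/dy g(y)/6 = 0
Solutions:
 g(y) = 20^(1/3)*(1/(C1 + 63*y))^(1/3)
 g(y) = 20^(1/3)*(-3^(2/3) - 3*3^(1/6)*I)*(1/(C1 + 21*y))^(1/3)/6
 g(y) = 20^(1/3)*(-3^(2/3) + 3*3^(1/6)*I)*(1/(C1 + 21*y))^(1/3)/6


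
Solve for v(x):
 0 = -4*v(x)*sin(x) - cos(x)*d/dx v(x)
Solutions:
 v(x) = C1*cos(x)^4


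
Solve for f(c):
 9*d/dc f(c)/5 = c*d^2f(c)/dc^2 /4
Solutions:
 f(c) = C1 + C2*c^(41/5)


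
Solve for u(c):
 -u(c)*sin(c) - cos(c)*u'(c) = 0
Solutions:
 u(c) = C1*cos(c)


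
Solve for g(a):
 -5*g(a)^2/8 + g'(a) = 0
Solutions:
 g(a) = -8/(C1 + 5*a)


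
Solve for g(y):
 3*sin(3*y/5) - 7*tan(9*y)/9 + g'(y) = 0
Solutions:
 g(y) = C1 - 7*log(cos(9*y))/81 + 5*cos(3*y/5)


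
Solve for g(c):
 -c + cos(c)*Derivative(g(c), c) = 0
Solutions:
 g(c) = C1 + Integral(c/cos(c), c)


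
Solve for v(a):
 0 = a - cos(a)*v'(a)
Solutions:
 v(a) = C1 + Integral(a/cos(a), a)


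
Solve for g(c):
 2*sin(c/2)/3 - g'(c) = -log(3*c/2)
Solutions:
 g(c) = C1 + c*log(c) - c - c*log(2) + c*log(3) - 4*cos(c/2)/3


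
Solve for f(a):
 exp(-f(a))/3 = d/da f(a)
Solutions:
 f(a) = log(C1 + a/3)


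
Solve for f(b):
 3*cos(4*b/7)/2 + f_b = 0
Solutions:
 f(b) = C1 - 21*sin(4*b/7)/8


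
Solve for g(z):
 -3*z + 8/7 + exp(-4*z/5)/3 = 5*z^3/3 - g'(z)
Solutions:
 g(z) = C1 + 5*z^4/12 + 3*z^2/2 - 8*z/7 + 5*exp(-4*z/5)/12


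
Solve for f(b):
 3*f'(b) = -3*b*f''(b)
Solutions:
 f(b) = C1 + C2*log(b)


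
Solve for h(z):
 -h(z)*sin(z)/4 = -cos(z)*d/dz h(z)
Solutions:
 h(z) = C1/cos(z)^(1/4)


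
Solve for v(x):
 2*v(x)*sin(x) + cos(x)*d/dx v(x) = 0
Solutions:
 v(x) = C1*cos(x)^2


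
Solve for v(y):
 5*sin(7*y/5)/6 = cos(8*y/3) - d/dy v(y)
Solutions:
 v(y) = C1 + 3*sin(8*y/3)/8 + 25*cos(7*y/5)/42


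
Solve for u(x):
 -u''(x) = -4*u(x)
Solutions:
 u(x) = C1*exp(-2*x) + C2*exp(2*x)


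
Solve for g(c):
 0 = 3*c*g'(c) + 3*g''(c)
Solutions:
 g(c) = C1 + C2*erf(sqrt(2)*c/2)


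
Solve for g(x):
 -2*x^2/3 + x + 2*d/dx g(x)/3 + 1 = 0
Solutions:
 g(x) = C1 + x^3/3 - 3*x^2/4 - 3*x/2


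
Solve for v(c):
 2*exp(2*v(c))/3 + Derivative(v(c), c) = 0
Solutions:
 v(c) = log(-sqrt(1/(C1 + 2*c))) - log(2) + log(6)/2
 v(c) = log(1/(C1 + 2*c))/2 - log(2) + log(6)/2


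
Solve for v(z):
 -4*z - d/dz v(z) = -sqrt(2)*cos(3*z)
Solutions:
 v(z) = C1 - 2*z^2 + sqrt(2)*sin(3*z)/3


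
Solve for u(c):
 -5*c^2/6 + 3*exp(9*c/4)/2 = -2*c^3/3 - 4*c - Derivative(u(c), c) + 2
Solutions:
 u(c) = C1 - c^4/6 + 5*c^3/18 - 2*c^2 + 2*c - 2*exp(9*c/4)/3


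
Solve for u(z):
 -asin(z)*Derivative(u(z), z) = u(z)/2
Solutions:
 u(z) = C1*exp(-Integral(1/asin(z), z)/2)


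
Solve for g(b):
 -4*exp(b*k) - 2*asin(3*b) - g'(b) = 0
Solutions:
 g(b) = C1 - 2*b*asin(3*b) - 2*sqrt(1 - 9*b^2)/3 - 4*Piecewise((exp(b*k)/k, Ne(k, 0)), (b, True))


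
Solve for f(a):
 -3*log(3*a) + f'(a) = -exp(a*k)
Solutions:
 f(a) = C1 + 3*a*log(a) + 3*a*(-1 + log(3)) + Piecewise((-exp(a*k)/k, Ne(k, 0)), (-a, True))


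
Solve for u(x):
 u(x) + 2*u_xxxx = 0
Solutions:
 u(x) = (C1*sin(2^(1/4)*x/2) + C2*cos(2^(1/4)*x/2))*exp(-2^(1/4)*x/2) + (C3*sin(2^(1/4)*x/2) + C4*cos(2^(1/4)*x/2))*exp(2^(1/4)*x/2)


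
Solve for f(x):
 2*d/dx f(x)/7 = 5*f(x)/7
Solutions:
 f(x) = C1*exp(5*x/2)


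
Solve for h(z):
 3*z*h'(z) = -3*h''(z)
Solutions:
 h(z) = C1 + C2*erf(sqrt(2)*z/2)


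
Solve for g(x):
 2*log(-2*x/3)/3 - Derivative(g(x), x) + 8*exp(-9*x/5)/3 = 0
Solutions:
 g(x) = C1 + 2*x*log(-x)/3 + 2*x*(-log(3) - 1 + log(2))/3 - 40*exp(-9*x/5)/27


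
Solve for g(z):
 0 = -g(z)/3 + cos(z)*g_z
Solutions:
 g(z) = C1*(sin(z) + 1)^(1/6)/(sin(z) - 1)^(1/6)


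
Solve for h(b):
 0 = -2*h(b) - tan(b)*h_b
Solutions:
 h(b) = C1/sin(b)^2


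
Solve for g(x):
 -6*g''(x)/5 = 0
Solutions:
 g(x) = C1 + C2*x


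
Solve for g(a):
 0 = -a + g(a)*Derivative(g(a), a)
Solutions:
 g(a) = -sqrt(C1 + a^2)
 g(a) = sqrt(C1 + a^2)


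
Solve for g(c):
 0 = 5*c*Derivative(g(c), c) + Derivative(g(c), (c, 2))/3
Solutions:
 g(c) = C1 + C2*erf(sqrt(30)*c/2)


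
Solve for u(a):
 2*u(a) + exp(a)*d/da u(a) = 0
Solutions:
 u(a) = C1*exp(2*exp(-a))


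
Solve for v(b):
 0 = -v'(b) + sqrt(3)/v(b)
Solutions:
 v(b) = -sqrt(C1 + 2*sqrt(3)*b)
 v(b) = sqrt(C1 + 2*sqrt(3)*b)


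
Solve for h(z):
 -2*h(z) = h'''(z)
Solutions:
 h(z) = C3*exp(-2^(1/3)*z) + (C1*sin(2^(1/3)*sqrt(3)*z/2) + C2*cos(2^(1/3)*sqrt(3)*z/2))*exp(2^(1/3)*z/2)


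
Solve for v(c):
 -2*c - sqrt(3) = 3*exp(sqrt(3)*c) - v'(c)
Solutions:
 v(c) = C1 + c^2 + sqrt(3)*c + sqrt(3)*exp(sqrt(3)*c)


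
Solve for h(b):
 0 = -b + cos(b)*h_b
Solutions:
 h(b) = C1 + Integral(b/cos(b), b)


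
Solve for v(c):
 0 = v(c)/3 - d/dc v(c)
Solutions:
 v(c) = C1*exp(c/3)


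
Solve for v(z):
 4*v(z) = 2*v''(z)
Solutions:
 v(z) = C1*exp(-sqrt(2)*z) + C2*exp(sqrt(2)*z)


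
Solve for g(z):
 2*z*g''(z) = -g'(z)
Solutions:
 g(z) = C1 + C2*sqrt(z)


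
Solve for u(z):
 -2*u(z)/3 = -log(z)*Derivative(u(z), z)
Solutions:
 u(z) = C1*exp(2*li(z)/3)


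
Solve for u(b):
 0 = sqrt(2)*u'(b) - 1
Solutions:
 u(b) = C1 + sqrt(2)*b/2


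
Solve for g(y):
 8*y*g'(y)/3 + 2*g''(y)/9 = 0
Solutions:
 g(y) = C1 + C2*erf(sqrt(6)*y)


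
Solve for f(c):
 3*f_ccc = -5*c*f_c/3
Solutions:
 f(c) = C1 + Integral(C2*airyai(-15^(1/3)*c/3) + C3*airybi(-15^(1/3)*c/3), c)


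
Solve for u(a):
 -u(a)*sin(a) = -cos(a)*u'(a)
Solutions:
 u(a) = C1/cos(a)


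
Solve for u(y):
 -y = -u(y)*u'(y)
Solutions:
 u(y) = -sqrt(C1 + y^2)
 u(y) = sqrt(C1 + y^2)


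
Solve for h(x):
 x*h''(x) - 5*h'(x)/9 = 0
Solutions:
 h(x) = C1 + C2*x^(14/9)


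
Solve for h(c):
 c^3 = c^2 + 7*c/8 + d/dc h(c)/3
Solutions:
 h(c) = C1 + 3*c^4/4 - c^3 - 21*c^2/16


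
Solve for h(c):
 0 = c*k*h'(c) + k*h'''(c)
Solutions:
 h(c) = C1 + Integral(C2*airyai(-c) + C3*airybi(-c), c)


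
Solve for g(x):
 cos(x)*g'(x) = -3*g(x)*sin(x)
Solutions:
 g(x) = C1*cos(x)^3


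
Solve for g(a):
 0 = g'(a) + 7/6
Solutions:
 g(a) = C1 - 7*a/6


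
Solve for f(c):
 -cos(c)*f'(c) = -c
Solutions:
 f(c) = C1 + Integral(c/cos(c), c)


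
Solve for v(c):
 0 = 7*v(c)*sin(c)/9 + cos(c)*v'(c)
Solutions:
 v(c) = C1*cos(c)^(7/9)


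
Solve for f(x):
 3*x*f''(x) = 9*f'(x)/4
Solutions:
 f(x) = C1 + C2*x^(7/4)


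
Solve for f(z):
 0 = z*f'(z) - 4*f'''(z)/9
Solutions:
 f(z) = C1 + Integral(C2*airyai(2^(1/3)*3^(2/3)*z/2) + C3*airybi(2^(1/3)*3^(2/3)*z/2), z)


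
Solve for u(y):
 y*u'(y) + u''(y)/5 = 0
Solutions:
 u(y) = C1 + C2*erf(sqrt(10)*y/2)


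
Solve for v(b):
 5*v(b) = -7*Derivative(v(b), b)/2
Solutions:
 v(b) = C1*exp(-10*b/7)


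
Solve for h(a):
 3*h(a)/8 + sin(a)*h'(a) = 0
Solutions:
 h(a) = C1*(cos(a) + 1)^(3/16)/(cos(a) - 1)^(3/16)


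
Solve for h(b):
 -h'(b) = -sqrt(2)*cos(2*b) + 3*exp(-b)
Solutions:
 h(b) = C1 + sqrt(2)*sin(2*b)/2 + 3*exp(-b)


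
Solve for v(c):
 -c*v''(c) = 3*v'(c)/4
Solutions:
 v(c) = C1 + C2*c^(1/4)


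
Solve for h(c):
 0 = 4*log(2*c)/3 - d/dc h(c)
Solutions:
 h(c) = C1 + 4*c*log(c)/3 - 4*c/3 + 4*c*log(2)/3


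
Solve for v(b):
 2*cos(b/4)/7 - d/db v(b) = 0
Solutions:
 v(b) = C1 + 8*sin(b/4)/7


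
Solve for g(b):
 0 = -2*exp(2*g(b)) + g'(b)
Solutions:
 g(b) = log(-sqrt(-1/(C1 + 2*b))) - log(2)/2
 g(b) = log(-1/(C1 + 2*b))/2 - log(2)/2


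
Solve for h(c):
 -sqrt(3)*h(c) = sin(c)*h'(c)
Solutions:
 h(c) = C1*(cos(c) + 1)^(sqrt(3)/2)/(cos(c) - 1)^(sqrt(3)/2)


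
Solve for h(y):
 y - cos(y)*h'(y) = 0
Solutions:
 h(y) = C1 + Integral(y/cos(y), y)


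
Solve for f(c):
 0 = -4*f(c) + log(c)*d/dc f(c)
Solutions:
 f(c) = C1*exp(4*li(c))


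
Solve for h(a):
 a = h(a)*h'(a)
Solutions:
 h(a) = -sqrt(C1 + a^2)
 h(a) = sqrt(C1 + a^2)


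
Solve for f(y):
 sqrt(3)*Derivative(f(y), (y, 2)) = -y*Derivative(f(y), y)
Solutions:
 f(y) = C1 + C2*erf(sqrt(2)*3^(3/4)*y/6)


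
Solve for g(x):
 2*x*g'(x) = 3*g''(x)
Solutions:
 g(x) = C1 + C2*erfi(sqrt(3)*x/3)


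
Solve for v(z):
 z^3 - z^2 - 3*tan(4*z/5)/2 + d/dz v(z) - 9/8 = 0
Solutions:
 v(z) = C1 - z^4/4 + z^3/3 + 9*z/8 - 15*log(cos(4*z/5))/8


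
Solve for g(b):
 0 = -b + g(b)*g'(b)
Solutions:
 g(b) = -sqrt(C1 + b^2)
 g(b) = sqrt(C1 + b^2)


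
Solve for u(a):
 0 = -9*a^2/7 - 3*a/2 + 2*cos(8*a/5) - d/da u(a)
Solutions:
 u(a) = C1 - 3*a^3/7 - 3*a^2/4 + 5*sin(8*a/5)/4


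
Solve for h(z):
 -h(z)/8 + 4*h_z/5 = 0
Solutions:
 h(z) = C1*exp(5*z/32)


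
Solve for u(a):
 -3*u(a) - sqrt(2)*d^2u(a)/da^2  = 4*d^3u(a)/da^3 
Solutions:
 u(a) = C1*exp(a*(-2*sqrt(2) + 2^(2/3)/(sqrt(2) + 324 + sqrt(-2 + (sqrt(2) + 324)^2))^(1/3) + 2^(1/3)*(sqrt(2) + 324 + sqrt(-2 + (sqrt(2) + 324)^2))^(1/3))/24)*sin(2^(1/3)*sqrt(3)*a*(-(sqrt(2) + 324 + sqrt(-2 + (sqrt(2) + 324)^2))^(1/3) + 2^(1/3)/(sqrt(2) + 324 + sqrt(-2 + (sqrt(2) + 324)^2))^(1/3))/24) + C2*exp(a*(-2*sqrt(2) + 2^(2/3)/(sqrt(2) + 324 + sqrt(-2 + (sqrt(2) + 324)^2))^(1/3) + 2^(1/3)*(sqrt(2) + 324 + sqrt(-2 + (sqrt(2) + 324)^2))^(1/3))/24)*cos(2^(1/3)*sqrt(3)*a*(-(sqrt(2) + 324 + sqrt(-2 + (sqrt(2) + 324)^2))^(1/3) + 2^(1/3)/(sqrt(2) + 324 + sqrt(-2 + (sqrt(2) + 324)^2))^(1/3))/24) + C3*exp(-a*(2^(2/3)/(sqrt(2) + 324 + sqrt(-2 + (sqrt(2) + 324)^2))^(1/3) + sqrt(2) + 2^(1/3)*(sqrt(2) + 324 + sqrt(-2 + (sqrt(2) + 324)^2))^(1/3))/12)
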